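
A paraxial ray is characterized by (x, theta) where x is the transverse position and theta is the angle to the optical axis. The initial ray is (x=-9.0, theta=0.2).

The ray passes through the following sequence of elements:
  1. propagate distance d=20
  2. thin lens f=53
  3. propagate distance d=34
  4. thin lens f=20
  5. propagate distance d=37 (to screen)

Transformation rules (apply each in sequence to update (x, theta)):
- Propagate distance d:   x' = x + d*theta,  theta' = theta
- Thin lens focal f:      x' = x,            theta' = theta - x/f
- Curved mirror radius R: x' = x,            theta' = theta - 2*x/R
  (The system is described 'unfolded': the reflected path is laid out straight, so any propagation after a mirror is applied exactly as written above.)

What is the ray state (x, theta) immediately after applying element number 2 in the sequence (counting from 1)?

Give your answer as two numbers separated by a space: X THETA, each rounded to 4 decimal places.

Answer: -5.0000 0.2943

Derivation:
Initial: x=-9.0000 theta=0.2000
After 1 (propagate distance d=20): x=-5.0000 theta=0.2000
After 2 (thin lens f=53): x=-5.0000 theta=78/265 (≈0.2943)
Rounded to 4 decimal places: x = -5.0000, theta = 0.2943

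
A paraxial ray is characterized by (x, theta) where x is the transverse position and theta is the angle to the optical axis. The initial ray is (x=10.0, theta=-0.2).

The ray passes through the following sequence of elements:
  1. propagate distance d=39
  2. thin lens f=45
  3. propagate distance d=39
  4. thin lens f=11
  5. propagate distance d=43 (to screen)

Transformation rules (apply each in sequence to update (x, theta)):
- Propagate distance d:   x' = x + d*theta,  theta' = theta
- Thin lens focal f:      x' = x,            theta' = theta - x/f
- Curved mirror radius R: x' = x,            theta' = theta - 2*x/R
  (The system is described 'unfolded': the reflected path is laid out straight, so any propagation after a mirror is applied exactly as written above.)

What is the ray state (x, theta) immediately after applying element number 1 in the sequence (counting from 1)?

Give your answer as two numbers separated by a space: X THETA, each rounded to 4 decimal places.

Initial: x=10.0000 theta=-0.2000
After 1 (propagate distance d=39): x=2.2000 theta=-0.2000
Rounded to 4 decimal places: x = 2.2000, theta = -0.2000

Answer: 2.2000 -0.2000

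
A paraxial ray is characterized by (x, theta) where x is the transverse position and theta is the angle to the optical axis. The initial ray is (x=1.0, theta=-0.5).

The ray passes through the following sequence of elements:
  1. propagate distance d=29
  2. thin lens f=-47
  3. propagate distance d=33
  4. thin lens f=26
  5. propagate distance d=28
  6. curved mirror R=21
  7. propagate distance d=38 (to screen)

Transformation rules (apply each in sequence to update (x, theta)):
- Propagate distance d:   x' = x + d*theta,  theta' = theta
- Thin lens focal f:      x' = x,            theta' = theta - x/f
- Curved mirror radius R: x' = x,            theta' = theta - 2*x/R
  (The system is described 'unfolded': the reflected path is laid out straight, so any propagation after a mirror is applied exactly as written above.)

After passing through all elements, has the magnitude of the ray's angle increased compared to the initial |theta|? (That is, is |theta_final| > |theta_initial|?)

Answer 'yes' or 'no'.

Answer: yes

Derivation:
Initial: x=1.0000 theta=-0.5000
After 1 (propagate distance d=29): x=-13.5000 theta=-0.5000
After 2 (thin lens f=-47): x=-13.5000 theta=-37/47 (≈-0.7872)
After 3 (propagate distance d=33): x=-3711/94 (≈-39.4787) theta=-37/47 (≈-0.7872)
After 4 (thin lens f=26): x=-3711/94 (≈-39.4787) theta=1787/2444 (≈0.7312)
After 5 (propagate distance d=28): x=-23225/1222 (≈-19.0057) theta=1787/2444 (≈0.7312)
After 6 (curved mirror R=21): x=-23225/1222 (≈-19.0057) theta=130427/51324 (≈2.5412)
After 7 (propagate distance d=38 (to screen)): x=995194/12831 (≈77.5617) theta=130427/51324 (≈2.5412)
|theta_initial|=0.5000 |theta_final|=130427/51324 (≈2.5412) -> increased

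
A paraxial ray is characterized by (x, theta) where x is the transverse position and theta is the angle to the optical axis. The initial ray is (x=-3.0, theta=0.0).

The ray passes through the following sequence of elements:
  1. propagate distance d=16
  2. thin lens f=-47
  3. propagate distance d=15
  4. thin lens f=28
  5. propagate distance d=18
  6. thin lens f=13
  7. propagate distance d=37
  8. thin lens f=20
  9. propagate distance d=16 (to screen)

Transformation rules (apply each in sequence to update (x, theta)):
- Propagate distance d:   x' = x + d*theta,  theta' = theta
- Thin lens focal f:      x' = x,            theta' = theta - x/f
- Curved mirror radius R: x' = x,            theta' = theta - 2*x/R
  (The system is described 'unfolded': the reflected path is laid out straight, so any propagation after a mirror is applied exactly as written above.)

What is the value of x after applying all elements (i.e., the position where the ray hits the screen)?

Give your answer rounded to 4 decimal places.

Answer: 5.9134

Derivation:
Initial: x=-3.0000 theta=0.0000
After 1 (propagate distance d=16): x=-3.0000 theta=0.0000
After 2 (thin lens f=-47): x=-3.0000 theta=-3/47 (≈-0.0638)
After 3 (propagate distance d=15): x=-186/47 (≈-3.9574) theta=-3/47 (≈-0.0638)
After 4 (thin lens f=28): x=-186/47 (≈-3.9574) theta=51/658 (≈0.0775)
After 5 (propagate distance d=18): x=-843/329 (≈-2.5623) theta=51/658 (≈0.0775)
After 6 (thin lens f=13): x=-843/329 (≈-2.5623) theta=2349/8554 (≈0.2746)
After 7 (propagate distance d=37): x=9285/1222 (≈7.5982) theta=2349/8554 (≈0.2746)
After 8 (thin lens f=20): x=9285/1222 (≈7.5982) theta=-3603/34216 (≈-0.1053)
After 9 (propagate distance d=16 (to screen)): x=3891/658 (≈5.9134) theta=-3603/34216 (≈-0.1053)
Rounded to 4 decimal places: x = 5.9134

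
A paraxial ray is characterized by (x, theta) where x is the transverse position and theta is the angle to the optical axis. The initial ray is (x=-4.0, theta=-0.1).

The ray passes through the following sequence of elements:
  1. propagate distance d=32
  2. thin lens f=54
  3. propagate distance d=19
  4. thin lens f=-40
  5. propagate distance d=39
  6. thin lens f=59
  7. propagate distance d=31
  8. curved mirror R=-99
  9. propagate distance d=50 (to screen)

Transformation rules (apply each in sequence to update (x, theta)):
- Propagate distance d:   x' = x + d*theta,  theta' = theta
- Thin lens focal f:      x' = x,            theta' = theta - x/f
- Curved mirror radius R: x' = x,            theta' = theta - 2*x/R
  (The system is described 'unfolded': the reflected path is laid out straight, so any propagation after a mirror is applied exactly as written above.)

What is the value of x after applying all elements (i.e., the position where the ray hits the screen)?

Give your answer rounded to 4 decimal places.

Initial: x=-4.0000 theta=-0.1000
After 1 (propagate distance d=32): x=-7.2000 theta=-0.1000
After 2 (thin lens f=54): x=-7.2000 theta=1/30 (≈0.0333)
After 3 (propagate distance d=19): x=-197/30 (≈-6.5667) theta=1/30 (≈0.0333)
After 4 (thin lens f=-40): x=-197/30 (≈-6.5667) theta=-157/1200 (≈-0.1308)
After 5 (propagate distance d=39): x=-14003/1200 (≈-11.6692) theta=-157/1200 (≈-0.1308)
After 6 (thin lens f=59): x=-14003/1200 (≈-11.6692) theta=79/1180 (≈0.0669)
After 7 (propagate distance d=31): x=-679237/70800 (≈-9.5937) theta=79/1180 (≈0.0669)
After 8 (curved mirror R=-99): x=-679237/70800 (≈-9.5937) theta=-444607/3504600 (≈-0.1269)
After 9 (propagate distance d=50 (to screen)): x=-111705163/7009200 (≈-15.9369) theta=-444607/3504600 (≈-0.1269)
Rounded to 4 decimal places: x = -15.9369

Answer: -15.9369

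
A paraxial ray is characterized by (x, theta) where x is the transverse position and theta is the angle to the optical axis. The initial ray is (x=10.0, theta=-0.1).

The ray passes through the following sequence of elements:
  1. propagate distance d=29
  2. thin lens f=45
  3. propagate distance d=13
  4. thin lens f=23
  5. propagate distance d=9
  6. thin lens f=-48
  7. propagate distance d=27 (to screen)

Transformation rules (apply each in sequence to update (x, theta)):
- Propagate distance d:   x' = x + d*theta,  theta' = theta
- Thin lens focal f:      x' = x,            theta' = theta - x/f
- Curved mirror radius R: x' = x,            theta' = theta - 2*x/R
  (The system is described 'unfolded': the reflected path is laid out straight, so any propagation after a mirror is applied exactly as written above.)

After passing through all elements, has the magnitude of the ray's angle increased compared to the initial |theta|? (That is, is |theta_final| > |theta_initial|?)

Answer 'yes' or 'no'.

Answer: yes

Derivation:
Initial: x=10.0000 theta=-0.1000
After 1 (propagate distance d=29): x=7.1000 theta=-0.1000
After 2 (thin lens f=45): x=7.1000 theta=-58/225 (≈-0.2578)
After 3 (propagate distance d=13): x=1687/450 (≈3.7489) theta=-58/225 (≈-0.2578)
After 4 (thin lens f=23): x=1687/450 (≈3.7489) theta=-871/2070 (≈-0.4208)
After 5 (propagate distance d=9): x=-197/5175 (≈-0.0381) theta=-871/2070 (≈-0.4208)
After 6 (thin lens f=-48): x=-197/5175 (≈-0.0381) theta=-104717/248400 (≈-0.4216)
After 7 (propagate distance d=27 (to screen)): x=-189121/16560 (≈-11.4204) theta=-104717/248400 (≈-0.4216)
|theta_initial|=0.1000 |theta_final|=104717/248400 (≈0.4216) -> increased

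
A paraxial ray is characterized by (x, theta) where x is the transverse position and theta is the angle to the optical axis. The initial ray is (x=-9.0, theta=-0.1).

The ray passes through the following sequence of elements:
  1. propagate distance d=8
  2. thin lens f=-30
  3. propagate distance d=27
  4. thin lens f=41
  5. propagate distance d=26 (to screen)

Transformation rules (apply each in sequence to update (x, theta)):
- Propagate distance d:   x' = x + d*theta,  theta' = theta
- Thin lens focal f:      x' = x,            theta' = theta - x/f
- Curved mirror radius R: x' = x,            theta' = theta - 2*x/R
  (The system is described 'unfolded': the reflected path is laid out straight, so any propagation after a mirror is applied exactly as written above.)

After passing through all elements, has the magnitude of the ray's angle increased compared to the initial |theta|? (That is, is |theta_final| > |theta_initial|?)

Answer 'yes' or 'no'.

Answer: no

Derivation:
Initial: x=-9.0000 theta=-0.1000
After 1 (propagate distance d=8): x=-9.8000 theta=-0.1000
After 2 (thin lens f=-30): x=-9.8000 theta=-32/75 (≈-0.4267)
After 3 (propagate distance d=27): x=-21.3200 theta=-32/75 (≈-0.4267)
After 4 (thin lens f=41): x=-21.3200 theta=7/75 (≈0.0933)
After 5 (propagate distance d=26 (to screen)): x=-1417/75 (≈-18.8933) theta=7/75 (≈0.0933)
|theta_initial|=0.1000 |theta_final|=7/75 (≈0.0933) -> not increased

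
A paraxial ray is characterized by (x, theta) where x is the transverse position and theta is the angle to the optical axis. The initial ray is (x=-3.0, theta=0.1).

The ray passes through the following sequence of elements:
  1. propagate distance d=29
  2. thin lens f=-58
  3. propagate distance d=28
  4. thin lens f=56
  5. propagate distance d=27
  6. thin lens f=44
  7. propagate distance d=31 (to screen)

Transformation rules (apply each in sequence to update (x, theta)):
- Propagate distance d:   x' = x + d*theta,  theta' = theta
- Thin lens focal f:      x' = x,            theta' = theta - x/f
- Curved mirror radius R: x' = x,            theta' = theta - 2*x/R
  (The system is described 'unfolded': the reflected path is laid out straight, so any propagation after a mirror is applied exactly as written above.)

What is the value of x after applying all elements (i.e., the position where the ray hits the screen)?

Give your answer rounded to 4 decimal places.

Initial: x=-3.0000 theta=0.1000
After 1 (propagate distance d=29): x=-0.1000 theta=0.1000
After 2 (thin lens f=-58): x=-0.1000 theta=57/580 (≈0.0983)
After 3 (propagate distance d=28): x=769/290 (≈2.6517) theta=57/580 (≈0.0983)
After 4 (thin lens f=56): x=769/290 (≈2.6517) theta=827/16240 (≈0.0509)
After 5 (propagate distance d=27): x=65393/16240 (≈4.0267) theta=827/16240 (≈0.0509)
After 6 (thin lens f=44): x=65393/16240 (≈4.0267) theta=-5801/142912 (≈-0.0406)
After 7 (propagate distance d=31 (to screen)): x=282591/102080 (≈2.7683) theta=-5801/142912 (≈-0.0406)
Rounded to 4 decimal places: x = 2.7683

Answer: 2.7683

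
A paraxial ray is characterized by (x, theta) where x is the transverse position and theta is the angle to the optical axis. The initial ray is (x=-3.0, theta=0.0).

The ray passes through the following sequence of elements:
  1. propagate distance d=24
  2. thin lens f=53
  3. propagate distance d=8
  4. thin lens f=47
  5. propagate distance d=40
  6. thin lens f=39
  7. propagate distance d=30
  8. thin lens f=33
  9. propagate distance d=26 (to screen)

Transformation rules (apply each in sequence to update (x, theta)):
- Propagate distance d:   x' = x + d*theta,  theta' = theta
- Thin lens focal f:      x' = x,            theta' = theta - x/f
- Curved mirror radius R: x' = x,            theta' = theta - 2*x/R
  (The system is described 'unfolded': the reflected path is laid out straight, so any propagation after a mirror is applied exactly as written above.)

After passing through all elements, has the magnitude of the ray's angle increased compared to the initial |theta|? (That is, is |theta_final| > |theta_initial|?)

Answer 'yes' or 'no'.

Answer: yes

Derivation:
Initial: x=-3.0000 theta=0.0000
After 1 (propagate distance d=24): x=-3.0000 theta=0.0000
After 2 (thin lens f=53): x=-3.0000 theta=3/53 (≈0.0566)
After 3 (propagate distance d=8): x=-135/53 (≈-2.5472) theta=3/53 (≈0.0566)
After 4 (thin lens f=47): x=-135/53 (≈-2.5472) theta=276/2491 (≈0.1108)
After 5 (propagate distance d=40): x=4695/2491 (≈1.8848) theta=276/2491 (≈0.1108)
After 6 (thin lens f=39): x=4695/2491 (≈1.8848) theta=2023/32383 (≈0.0625)
After 7 (propagate distance d=30): x=121725/32383 (≈3.7589) theta=2023/32383 (≈0.0625)
After 8 (thin lens f=33): x=121725/32383 (≈3.7589) theta=-18322/356213 (≈-0.0514)
After 9 (propagate distance d=26 (to screen)): x=862603/356213 (≈2.4216) theta=-18322/356213 (≈-0.0514)
|theta_initial|=0.0000 |theta_final|=18322/356213 (≈0.0514) -> increased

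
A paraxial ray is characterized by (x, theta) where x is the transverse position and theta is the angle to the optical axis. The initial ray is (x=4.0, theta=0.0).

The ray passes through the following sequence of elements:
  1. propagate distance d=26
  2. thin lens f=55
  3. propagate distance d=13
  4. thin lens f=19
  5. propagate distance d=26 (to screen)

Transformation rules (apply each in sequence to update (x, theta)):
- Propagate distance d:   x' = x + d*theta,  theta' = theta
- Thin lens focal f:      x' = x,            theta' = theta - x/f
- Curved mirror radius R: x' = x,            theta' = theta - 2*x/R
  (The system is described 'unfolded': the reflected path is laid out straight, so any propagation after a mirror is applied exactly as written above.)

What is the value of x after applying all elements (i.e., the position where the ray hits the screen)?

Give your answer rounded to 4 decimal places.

Answer: -3.0163

Derivation:
Initial: x=4.0000 theta=0.0000
After 1 (propagate distance d=26): x=4.0000 theta=0.0000
After 2 (thin lens f=55): x=4.0000 theta=-4/55 (≈-0.0727)
After 3 (propagate distance d=13): x=168/55 (≈3.0545) theta=-4/55 (≈-0.0727)
After 4 (thin lens f=19): x=168/55 (≈3.0545) theta=-244/1045 (≈-0.2335)
After 5 (propagate distance d=26 (to screen)): x=-3152/1045 (≈-3.0163) theta=-244/1045 (≈-0.2335)
Rounded to 4 decimal places: x = -3.0163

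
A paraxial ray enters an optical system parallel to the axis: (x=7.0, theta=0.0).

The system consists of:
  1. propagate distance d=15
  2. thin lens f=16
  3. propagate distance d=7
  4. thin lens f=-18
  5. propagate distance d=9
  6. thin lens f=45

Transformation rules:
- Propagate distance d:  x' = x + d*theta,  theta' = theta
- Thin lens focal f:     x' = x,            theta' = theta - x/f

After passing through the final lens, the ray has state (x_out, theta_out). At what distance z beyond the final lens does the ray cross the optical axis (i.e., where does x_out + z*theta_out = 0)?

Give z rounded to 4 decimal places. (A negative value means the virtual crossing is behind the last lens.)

Answer: 7.5000

Derivation:
Initial: x=7.0000 theta=0.0000
After 1 (propagate distance d=15): x=7.0000 theta=0.0000
After 2 (thin lens f=16): x=7.0000 theta=-0.4375
After 3 (propagate distance d=7): x=3.9375 theta=-0.4375
After 4 (thin lens f=-18): x=3.9375 theta=-7/32 (≈-0.2188)
After 5 (propagate distance d=9): x=63/32 (≈1.9688) theta=-7/32 (≈-0.2188)
After 6 (thin lens f=45): x=63/32 (≈1.9688) theta=-0.2625
z_focus = -x_out/theta_out = -(63/32)/(-0.2625) = 7.5000
Rounded to 4 decimal places: z = 7.5000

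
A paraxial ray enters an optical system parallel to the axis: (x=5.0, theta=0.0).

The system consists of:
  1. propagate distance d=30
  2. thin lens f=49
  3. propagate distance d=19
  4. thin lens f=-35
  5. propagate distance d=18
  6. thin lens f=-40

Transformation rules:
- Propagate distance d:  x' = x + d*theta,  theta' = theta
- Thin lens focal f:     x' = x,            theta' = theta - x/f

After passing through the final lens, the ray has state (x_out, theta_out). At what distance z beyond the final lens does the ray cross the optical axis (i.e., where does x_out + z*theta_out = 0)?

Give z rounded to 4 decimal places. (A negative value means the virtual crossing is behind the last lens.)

Initial: x=5.0000 theta=0.0000
After 1 (propagate distance d=30): x=5.0000 theta=0.0000
After 2 (thin lens f=49): x=5.0000 theta=-5/49 (≈-0.1020)
After 3 (propagate distance d=19): x=150/49 (≈3.0612) theta=-5/49 (≈-0.1020)
After 4 (thin lens f=-35): x=150/49 (≈3.0612) theta=-5/343 (≈-0.0146)
After 5 (propagate distance d=18): x=960/343 (≈2.7988) theta=-5/343 (≈-0.0146)
After 6 (thin lens f=-40): x=960/343 (≈2.7988) theta=19/343 (≈0.0554)
z_focus = -x_out/theta_out = -(960/343)/(19/343) = -960/19 ≈ -50.5263
Rounded to 4 decimal places: z = -50.5263

Answer: -50.5263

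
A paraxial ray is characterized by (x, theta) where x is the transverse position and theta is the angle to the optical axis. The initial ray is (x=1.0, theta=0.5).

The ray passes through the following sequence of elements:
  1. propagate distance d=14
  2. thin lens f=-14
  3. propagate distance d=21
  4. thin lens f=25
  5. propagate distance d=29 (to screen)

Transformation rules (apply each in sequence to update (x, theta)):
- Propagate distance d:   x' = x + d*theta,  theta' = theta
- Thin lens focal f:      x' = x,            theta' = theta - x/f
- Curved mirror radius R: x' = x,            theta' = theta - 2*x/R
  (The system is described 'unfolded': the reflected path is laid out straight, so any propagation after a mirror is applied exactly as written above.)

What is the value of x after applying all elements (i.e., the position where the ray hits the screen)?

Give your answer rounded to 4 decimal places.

Answer: 26.1914

Derivation:
Initial: x=1.0000 theta=0.5000
After 1 (propagate distance d=14): x=8.0000 theta=0.5000
After 2 (thin lens f=-14): x=8.0000 theta=15/14 (≈1.0714)
After 3 (propagate distance d=21): x=30.5000 theta=15/14 (≈1.0714)
After 4 (thin lens f=25): x=30.5000 theta=-26/175 (≈-0.1486)
After 5 (propagate distance d=29 (to screen)): x=9167/350 (≈26.1914) theta=-26/175 (≈-0.1486)
Rounded to 4 decimal places: x = 26.1914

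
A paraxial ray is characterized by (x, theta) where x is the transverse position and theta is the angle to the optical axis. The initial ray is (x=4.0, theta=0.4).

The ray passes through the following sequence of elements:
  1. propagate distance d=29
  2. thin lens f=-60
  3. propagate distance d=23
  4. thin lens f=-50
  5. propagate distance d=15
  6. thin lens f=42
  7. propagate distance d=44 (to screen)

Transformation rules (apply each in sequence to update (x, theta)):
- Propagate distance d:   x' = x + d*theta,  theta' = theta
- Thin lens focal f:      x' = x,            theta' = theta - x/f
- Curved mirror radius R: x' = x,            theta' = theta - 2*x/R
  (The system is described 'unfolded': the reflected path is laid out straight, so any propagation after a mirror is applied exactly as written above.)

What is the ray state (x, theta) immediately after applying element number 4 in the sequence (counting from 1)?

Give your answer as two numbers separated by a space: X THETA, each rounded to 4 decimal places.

Initial: x=4.0000 theta=0.4000
After 1 (propagate distance d=29): x=15.6000 theta=0.4000
After 2 (thin lens f=-60): x=15.6000 theta=0.6600
After 3 (propagate distance d=23): x=30.7800 theta=0.6600
After 4 (thin lens f=-50): x=30.7800 theta=1.2756
Rounded to 4 decimal places: x = 30.7800, theta = 1.2756

Answer: 30.7800 1.2756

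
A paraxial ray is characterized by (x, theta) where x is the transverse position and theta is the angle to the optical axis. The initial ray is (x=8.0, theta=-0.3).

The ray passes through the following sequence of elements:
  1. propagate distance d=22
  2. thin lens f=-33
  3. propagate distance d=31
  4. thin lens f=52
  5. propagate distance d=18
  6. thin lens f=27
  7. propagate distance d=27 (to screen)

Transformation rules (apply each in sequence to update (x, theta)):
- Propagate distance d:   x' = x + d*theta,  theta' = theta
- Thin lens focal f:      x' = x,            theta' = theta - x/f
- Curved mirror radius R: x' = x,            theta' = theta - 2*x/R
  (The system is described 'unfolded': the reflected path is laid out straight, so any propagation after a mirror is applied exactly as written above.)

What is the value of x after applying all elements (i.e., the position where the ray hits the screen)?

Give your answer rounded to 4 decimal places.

Initial: x=8.0000 theta=-0.3000
After 1 (propagate distance d=22): x=1.4000 theta=-0.3000
After 2 (thin lens f=-33): x=1.4000 theta=-17/66 (≈-0.2576)
After 3 (propagate distance d=31): x=-2173/330 (≈-6.5848) theta=-17/66 (≈-0.2576)
After 4 (thin lens f=52): x=-2173/330 (≈-6.5848) theta=-749/5720 (≈-0.1309)
After 5 (propagate distance d=18): x=-76721/8580 (≈-8.9418) theta=-749/5720 (≈-0.1309)
After 6 (thin lens f=27): x=-76721/8580 (≈-8.9418) theta=92773/463320 (≈0.2002)
After 7 (propagate distance d=27 (to screen)): x=-20223/5720 (≈-3.5355) theta=92773/463320 (≈0.2002)
Rounded to 4 decimal places: x = -3.5355

Answer: -3.5355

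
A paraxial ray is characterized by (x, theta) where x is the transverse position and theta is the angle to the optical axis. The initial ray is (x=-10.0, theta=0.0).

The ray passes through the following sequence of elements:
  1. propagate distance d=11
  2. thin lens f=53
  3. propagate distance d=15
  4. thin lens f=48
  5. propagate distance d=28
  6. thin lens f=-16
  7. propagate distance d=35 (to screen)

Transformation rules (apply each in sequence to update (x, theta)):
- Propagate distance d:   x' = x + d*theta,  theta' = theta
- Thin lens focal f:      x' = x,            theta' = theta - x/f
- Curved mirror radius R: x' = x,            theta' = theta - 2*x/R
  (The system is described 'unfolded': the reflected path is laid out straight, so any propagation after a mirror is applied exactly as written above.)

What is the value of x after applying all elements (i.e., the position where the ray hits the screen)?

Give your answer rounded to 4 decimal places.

Initial: x=-10.0000 theta=0.0000
After 1 (propagate distance d=11): x=-10.0000 theta=0.0000
After 2 (thin lens f=53): x=-10.0000 theta=10/53 (≈0.1887)
After 3 (propagate distance d=15): x=-380/53 (≈-7.1698) theta=10/53 (≈0.1887)
After 4 (thin lens f=48): x=-380/53 (≈-7.1698) theta=215/636 (≈0.3381)
After 5 (propagate distance d=28): x=365/159 (≈2.2956) theta=215/636 (≈0.3381)
After 6 (thin lens f=-16): x=365/159 (≈2.2956) theta=1225/2544 (≈0.4815)
After 7 (propagate distance d=35 (to screen)): x=48715/2544 (≈19.1490) theta=1225/2544 (≈0.4815)
Rounded to 4 decimal places: x = 19.1490

Answer: 19.1490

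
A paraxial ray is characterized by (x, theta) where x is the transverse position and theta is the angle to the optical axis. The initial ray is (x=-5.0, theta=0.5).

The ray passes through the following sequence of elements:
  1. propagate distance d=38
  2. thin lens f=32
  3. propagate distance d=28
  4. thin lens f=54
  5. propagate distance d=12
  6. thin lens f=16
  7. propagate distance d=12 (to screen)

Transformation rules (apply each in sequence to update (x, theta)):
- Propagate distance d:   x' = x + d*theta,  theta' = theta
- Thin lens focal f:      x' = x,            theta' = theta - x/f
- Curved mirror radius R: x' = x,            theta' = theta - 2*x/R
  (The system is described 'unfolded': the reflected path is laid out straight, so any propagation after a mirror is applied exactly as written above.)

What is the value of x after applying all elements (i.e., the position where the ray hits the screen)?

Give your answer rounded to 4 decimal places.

Answer: 0.5000

Derivation:
Initial: x=-5.0000 theta=0.5000
After 1 (propagate distance d=38): x=14.0000 theta=0.5000
After 2 (thin lens f=32): x=14.0000 theta=0.0625
After 3 (propagate distance d=28): x=15.7500 theta=0.0625
After 4 (thin lens f=54): x=15.7500 theta=-11/48 (≈-0.2292)
After 5 (propagate distance d=12): x=13.0000 theta=-11/48 (≈-0.2292)
After 6 (thin lens f=16): x=13.0000 theta=-25/24 (≈-1.0417)
After 7 (propagate distance d=12 (to screen)): x=0.5000 theta=-25/24 (≈-1.0417)
Rounded to 4 decimal places: x = 0.5000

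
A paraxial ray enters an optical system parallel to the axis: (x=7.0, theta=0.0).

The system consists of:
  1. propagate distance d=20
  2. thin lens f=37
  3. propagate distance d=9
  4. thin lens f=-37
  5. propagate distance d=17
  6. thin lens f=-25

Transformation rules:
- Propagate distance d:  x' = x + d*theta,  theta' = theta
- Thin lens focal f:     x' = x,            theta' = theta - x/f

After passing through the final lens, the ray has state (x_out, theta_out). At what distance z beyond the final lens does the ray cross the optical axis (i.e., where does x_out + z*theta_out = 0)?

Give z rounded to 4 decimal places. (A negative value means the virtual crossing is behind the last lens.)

Answer: -33.5486

Derivation:
Initial: x=7.0000 theta=0.0000
After 1 (propagate distance d=20): x=7.0000 theta=0.0000
After 2 (thin lens f=37): x=7.0000 theta=-7/37 (≈-0.1892)
After 3 (propagate distance d=9): x=196/37 (≈5.2973) theta=-7/37 (≈-0.1892)
After 4 (thin lens f=-37): x=196/37 (≈5.2973) theta=-63/1369 (≈-0.0460)
After 5 (propagate distance d=17): x=6181/1369 (≈4.5150) theta=-63/1369 (≈-0.0460)
After 6 (thin lens f=-25): x=6181/1369 (≈4.5150) theta=4606/34225 (≈0.1346)
z_focus = -x_out/theta_out = -(6181/1369)/(4606/34225) = -22075/658 ≈ -33.5486
Rounded to 4 decimal places: z = -33.5486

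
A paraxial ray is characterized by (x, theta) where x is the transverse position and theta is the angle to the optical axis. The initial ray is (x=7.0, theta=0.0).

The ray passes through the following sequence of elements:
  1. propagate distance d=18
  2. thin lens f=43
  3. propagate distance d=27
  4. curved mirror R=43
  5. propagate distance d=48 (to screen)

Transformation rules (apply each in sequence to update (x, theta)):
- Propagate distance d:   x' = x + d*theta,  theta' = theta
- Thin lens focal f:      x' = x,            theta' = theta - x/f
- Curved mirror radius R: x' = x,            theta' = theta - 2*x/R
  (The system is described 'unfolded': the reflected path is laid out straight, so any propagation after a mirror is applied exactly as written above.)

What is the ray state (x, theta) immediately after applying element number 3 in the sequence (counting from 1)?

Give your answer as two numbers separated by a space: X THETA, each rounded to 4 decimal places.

Answer: 2.6047 -0.1628

Derivation:
Initial: x=7.0000 theta=0.0000
After 1 (propagate distance d=18): x=7.0000 theta=0.0000
After 2 (thin lens f=43): x=7.0000 theta=-7/43 (≈-0.1628)
After 3 (propagate distance d=27): x=112/43 (≈2.6047) theta=-7/43 (≈-0.1628)
Rounded to 4 decimal places: x = 2.6047, theta = -0.1628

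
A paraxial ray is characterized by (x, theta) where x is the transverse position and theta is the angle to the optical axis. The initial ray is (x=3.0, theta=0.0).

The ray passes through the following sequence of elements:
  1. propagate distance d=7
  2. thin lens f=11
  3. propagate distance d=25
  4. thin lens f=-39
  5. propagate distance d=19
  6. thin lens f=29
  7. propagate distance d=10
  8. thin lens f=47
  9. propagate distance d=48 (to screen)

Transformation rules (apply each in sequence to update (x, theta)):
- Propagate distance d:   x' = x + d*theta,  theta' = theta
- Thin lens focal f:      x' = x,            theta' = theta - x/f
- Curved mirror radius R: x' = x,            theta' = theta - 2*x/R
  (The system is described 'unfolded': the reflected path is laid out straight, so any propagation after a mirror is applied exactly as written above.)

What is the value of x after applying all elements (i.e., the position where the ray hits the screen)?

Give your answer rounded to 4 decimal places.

Initial: x=3.0000 theta=0.0000
After 1 (propagate distance d=7): x=3.0000 theta=0.0000
After 2 (thin lens f=11): x=3.0000 theta=-3/11 (≈-0.2727)
After 3 (propagate distance d=25): x=-42/11 (≈-3.8182) theta=-3/11 (≈-0.2727)
After 4 (thin lens f=-39): x=-42/11 (≈-3.8182) theta=-53/143 (≈-0.3706)
After 5 (propagate distance d=19): x=-1553/143 (≈-10.8601) theta=-53/143 (≈-0.3706)
After 6 (thin lens f=29): x=-1553/143 (≈-10.8601) theta=16/4147 (≈0.0039)
After 7 (propagate distance d=10): x=-44877/4147 (≈-10.8216) theta=16/4147 (≈0.0039)
After 8 (thin lens f=47): x=-44877/4147 (≈-10.8216) theta=45629/194909 (≈0.2341)
After 9 (propagate distance d=48 (to screen)): x=80973/194909 (≈0.4154) theta=45629/194909 (≈0.2341)
Rounded to 4 decimal places: x = 0.4154

Answer: 0.4154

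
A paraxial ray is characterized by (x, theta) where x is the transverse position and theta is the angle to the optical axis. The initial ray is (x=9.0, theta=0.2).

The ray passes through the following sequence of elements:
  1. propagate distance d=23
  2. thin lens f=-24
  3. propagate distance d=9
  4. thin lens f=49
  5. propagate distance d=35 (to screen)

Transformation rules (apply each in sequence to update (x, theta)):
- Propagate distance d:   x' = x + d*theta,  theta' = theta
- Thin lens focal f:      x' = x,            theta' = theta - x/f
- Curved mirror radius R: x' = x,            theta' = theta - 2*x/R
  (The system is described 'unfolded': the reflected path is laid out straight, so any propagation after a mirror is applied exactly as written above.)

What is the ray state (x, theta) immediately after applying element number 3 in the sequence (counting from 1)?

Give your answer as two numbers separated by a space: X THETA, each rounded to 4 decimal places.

Answer: 20.5000 0.7667

Derivation:
Initial: x=9.0000 theta=0.2000
After 1 (propagate distance d=23): x=13.6000 theta=0.2000
After 2 (thin lens f=-24): x=13.6000 theta=23/30 (≈0.7667)
After 3 (propagate distance d=9): x=20.5000 theta=23/30 (≈0.7667)
Rounded to 4 decimal places: x = 20.5000, theta = 0.7667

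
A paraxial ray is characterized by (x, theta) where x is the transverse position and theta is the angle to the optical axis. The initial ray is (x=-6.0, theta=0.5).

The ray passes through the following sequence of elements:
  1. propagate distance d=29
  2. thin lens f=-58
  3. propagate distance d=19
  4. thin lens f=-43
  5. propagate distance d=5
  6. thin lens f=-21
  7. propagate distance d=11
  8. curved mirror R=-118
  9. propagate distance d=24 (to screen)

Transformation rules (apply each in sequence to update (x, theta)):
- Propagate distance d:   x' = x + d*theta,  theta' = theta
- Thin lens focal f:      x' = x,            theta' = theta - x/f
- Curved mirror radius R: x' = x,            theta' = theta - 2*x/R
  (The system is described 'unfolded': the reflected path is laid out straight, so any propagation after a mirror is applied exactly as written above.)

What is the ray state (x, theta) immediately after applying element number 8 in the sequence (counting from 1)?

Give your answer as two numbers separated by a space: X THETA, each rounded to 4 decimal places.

Answer: 52.7095 3.2821

Derivation:
Initial: x=-6.0000 theta=0.5000
After 1 (propagate distance d=29): x=8.5000 theta=0.5000
After 2 (thin lens f=-58): x=8.5000 theta=75/116 (≈0.6466)
After 3 (propagate distance d=19): x=2411/116 (≈20.7845) theta=75/116 (≈0.6466)
After 4 (thin lens f=-43): x=2411/116 (≈20.7845) theta=1409/1247 (≈1.1299)
After 5 (propagate distance d=5): x=131853/4988 (≈26.4340) theta=1409/1247 (≈1.1299)
After 6 (thin lens f=-21): x=131853/4988 (≈26.4340) theta=83403/34916 (≈2.3887)
After 7 (propagate distance d=11): x=460101/8729 (≈52.7095) theta=83403/34916 (≈2.3887)
After 8 (curved mirror R=-118): x=460101/8729 (≈52.7095) theta=965883/294292 (≈3.2821)
Rounded to 4 decimal places: x = 52.7095, theta = 3.2821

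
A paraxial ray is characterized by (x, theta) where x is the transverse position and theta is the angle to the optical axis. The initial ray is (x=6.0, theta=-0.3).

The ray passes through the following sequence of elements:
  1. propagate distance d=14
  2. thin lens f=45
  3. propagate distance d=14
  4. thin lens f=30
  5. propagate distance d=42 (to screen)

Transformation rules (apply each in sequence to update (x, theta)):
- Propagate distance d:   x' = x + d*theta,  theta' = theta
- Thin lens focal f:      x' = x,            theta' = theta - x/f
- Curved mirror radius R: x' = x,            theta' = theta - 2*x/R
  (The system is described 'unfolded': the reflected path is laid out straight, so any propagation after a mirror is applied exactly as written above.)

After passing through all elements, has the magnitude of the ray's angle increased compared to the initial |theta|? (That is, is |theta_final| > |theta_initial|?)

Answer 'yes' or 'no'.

Answer: no

Derivation:
Initial: x=6.0000 theta=-0.3000
After 1 (propagate distance d=14): x=1.8000 theta=-0.3000
After 2 (thin lens f=45): x=1.8000 theta=-0.3400
After 3 (propagate distance d=14): x=-2.9600 theta=-0.3400
After 4 (thin lens f=30): x=-2.9600 theta=-181/750 (≈-0.2413)
After 5 (propagate distance d=42 (to screen)): x=-13.0960 theta=-181/750 (≈-0.2413)
|theta_initial|=0.3000 |theta_final|=181/750 (≈0.2413) -> not increased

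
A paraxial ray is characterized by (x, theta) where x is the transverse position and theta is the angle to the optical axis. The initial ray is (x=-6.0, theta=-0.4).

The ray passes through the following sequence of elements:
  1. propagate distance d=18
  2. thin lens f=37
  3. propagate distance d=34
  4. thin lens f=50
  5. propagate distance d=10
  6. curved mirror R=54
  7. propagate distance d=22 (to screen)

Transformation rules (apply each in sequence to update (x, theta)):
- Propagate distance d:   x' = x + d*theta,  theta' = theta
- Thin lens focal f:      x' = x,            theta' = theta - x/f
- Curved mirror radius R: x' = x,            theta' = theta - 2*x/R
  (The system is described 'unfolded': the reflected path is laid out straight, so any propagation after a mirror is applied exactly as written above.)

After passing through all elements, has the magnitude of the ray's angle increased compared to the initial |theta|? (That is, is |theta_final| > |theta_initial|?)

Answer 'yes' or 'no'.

Initial: x=-6.0000 theta=-0.4000
After 1 (propagate distance d=18): x=-13.2000 theta=-0.4000
After 2 (thin lens f=37): x=-13.2000 theta=-8/185 (≈-0.0432)
After 3 (propagate distance d=34): x=-2714/185 (≈-14.6703) theta=-8/185 (≈-0.0432)
After 4 (thin lens f=50): x=-2714/185 (≈-14.6703) theta=1157/4625 (≈0.2502)
After 5 (propagate distance d=10): x=-11256/925 (≈-12.1686) theta=1157/4625 (≈0.2502)
After 6 (curved mirror R=54): x=-11256/925 (≈-12.1686) theta=29173/41625 (≈0.7009)
After 7 (propagate distance d=22 (to screen)): x=135286/41625 (≈3.2501) theta=29173/41625 (≈0.7009)
|theta_initial|=0.4000 |theta_final|=29173/41625 (≈0.7009) -> increased

Answer: yes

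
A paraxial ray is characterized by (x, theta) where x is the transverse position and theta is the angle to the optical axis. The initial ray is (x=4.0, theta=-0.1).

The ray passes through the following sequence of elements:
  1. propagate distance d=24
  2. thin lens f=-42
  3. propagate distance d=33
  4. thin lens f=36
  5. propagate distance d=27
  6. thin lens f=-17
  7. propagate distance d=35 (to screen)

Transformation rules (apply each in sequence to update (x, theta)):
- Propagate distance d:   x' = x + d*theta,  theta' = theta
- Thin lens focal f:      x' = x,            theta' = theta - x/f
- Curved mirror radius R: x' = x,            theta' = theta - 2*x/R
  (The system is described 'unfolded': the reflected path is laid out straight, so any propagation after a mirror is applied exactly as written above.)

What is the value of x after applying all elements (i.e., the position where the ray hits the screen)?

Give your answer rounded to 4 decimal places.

Answer: -7.1874

Derivation:
Initial: x=4.0000 theta=-0.1000
After 1 (propagate distance d=24): x=1.6000 theta=-0.1000
After 2 (thin lens f=-42): x=1.6000 theta=-13/210 (≈-0.0619)
After 3 (propagate distance d=33): x=-31/70 (≈-0.4429) theta=-13/210 (≈-0.0619)
After 4 (thin lens f=36): x=-31/70 (≈-0.4429) theta=-25/504 (≈-0.0496)
After 5 (propagate distance d=27): x=-499/280 (≈-1.7821) theta=-25/504 (≈-0.0496)
After 6 (thin lens f=-17): x=-499/280 (≈-1.7821) theta=-827/5355 (≈-0.1544)
After 7 (propagate distance d=35 (to screen)): x=-307907/42840 (≈-7.1874) theta=-827/5355 (≈-0.1544)
Rounded to 4 decimal places: x = -7.1874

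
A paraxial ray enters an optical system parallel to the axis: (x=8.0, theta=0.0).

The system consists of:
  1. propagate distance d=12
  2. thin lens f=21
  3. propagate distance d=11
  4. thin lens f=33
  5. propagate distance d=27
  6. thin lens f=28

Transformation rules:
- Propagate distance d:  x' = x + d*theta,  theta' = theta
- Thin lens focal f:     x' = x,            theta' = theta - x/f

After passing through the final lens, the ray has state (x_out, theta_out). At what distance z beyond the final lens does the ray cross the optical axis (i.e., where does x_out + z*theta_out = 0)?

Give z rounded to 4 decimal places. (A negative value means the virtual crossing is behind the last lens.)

Answer: -62.3807

Derivation:
Initial: x=8.0000 theta=0.0000
After 1 (propagate distance d=12): x=8.0000 theta=0.0000
After 2 (thin lens f=21): x=8.0000 theta=-8/21 (≈-0.3810)
After 3 (propagate distance d=11): x=80/21 (≈3.8095) theta=-8/21 (≈-0.3810)
After 4 (thin lens f=33): x=80/21 (≈3.8095) theta=-344/693 (≈-0.4964)
After 5 (propagate distance d=27): x=-2216/231 (≈-9.5931) theta=-344/693 (≈-0.4964)
After 6 (thin lens f=28): x=-2216/231 (≈-9.5931) theta=-746/4851 (≈-0.1538)
z_focus = -x_out/theta_out = -(-2216/231)/(-746/4851) = -23268/373 ≈ -62.3807
Rounded to 4 decimal places: z = -62.3807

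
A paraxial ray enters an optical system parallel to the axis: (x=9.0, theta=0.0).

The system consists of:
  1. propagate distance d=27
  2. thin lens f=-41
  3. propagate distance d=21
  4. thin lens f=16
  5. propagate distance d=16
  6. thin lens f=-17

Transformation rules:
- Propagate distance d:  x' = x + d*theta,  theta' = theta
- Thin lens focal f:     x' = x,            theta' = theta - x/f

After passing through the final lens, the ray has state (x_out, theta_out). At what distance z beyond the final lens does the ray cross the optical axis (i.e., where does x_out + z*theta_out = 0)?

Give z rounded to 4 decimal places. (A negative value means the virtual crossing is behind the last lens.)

Answer: 8.2738

Derivation:
Initial: x=9.0000 theta=0.0000
After 1 (propagate distance d=27): x=9.0000 theta=0.0000
After 2 (thin lens f=-41): x=9.0000 theta=9/41 (≈0.2195)
After 3 (propagate distance d=21): x=558/41 (≈13.6098) theta=9/41 (≈0.2195)
After 4 (thin lens f=16): x=558/41 (≈13.6098) theta=-207/328 (≈-0.6311)
After 5 (propagate distance d=16): x=144/41 (≈3.5122) theta=-207/328 (≈-0.6311)
After 6 (thin lens f=-17): x=144/41 (≈3.5122) theta=-2367/5576 (≈-0.4245)
z_focus = -x_out/theta_out = -(144/41)/(-2367/5576) = 2176/263 ≈ 8.2738
Rounded to 4 decimal places: z = 8.2738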